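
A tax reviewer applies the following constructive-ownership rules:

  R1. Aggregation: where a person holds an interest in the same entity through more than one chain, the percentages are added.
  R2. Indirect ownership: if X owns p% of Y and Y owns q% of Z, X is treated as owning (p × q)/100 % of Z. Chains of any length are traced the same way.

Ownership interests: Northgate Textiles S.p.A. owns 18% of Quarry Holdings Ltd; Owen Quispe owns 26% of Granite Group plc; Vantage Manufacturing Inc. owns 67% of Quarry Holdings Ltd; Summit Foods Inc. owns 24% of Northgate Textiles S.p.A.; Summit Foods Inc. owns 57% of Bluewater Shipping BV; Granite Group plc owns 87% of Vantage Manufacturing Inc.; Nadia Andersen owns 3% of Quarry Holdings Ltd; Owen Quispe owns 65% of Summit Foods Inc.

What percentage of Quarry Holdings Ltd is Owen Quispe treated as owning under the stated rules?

17.9634%

Chain via Summit Foods Inc. → Northgate Textiles S.p.A. (R2): 65% × 24% × 18% = 2.808% of Quarry Holdings Ltd.
Chain via Granite Group plc → Vantage Manufacturing Inc. (R2): 26% × 87% × 67% = 15.1554% of Quarry Holdings Ltd.
Aggregating (R1): 2.808% + 15.1554% = 17.9634%.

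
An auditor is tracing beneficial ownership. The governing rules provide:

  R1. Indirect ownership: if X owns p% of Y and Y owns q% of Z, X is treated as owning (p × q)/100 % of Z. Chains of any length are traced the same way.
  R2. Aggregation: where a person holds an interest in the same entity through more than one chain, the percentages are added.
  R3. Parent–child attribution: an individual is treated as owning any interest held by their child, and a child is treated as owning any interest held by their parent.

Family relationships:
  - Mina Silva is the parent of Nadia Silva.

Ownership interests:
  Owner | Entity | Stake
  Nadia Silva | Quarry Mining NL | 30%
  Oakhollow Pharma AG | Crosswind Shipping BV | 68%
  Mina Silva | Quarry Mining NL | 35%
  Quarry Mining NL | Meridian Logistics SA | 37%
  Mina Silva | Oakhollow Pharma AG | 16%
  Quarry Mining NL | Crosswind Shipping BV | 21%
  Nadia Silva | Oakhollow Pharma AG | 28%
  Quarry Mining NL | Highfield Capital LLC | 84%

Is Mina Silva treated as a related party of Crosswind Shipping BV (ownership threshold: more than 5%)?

By parent–child attribution (R3), Mina Silva is treated as also owning Nadia Silva's interest in Oakhollow Pharma AG, giving 16% + 28% = 44%.
By parent–child attribution (R3), Mina Silva is treated as also owning Nadia Silva's interest in Quarry Mining NL, giving 35% + 30% = 65%.
Chain via Oakhollow Pharma AG (R1): 44% × 68% = 29.92% of Crosswind Shipping BV.
Chain via Quarry Mining NL (R1): 65% × 21% = 13.65% of Crosswind Shipping BV.
Aggregating (R2): 29.92% + 13.65% = 43.57%.
43.57% exceeds the 5% threshold, so Mina is a related party to Crosswind Shipping BV.

Yes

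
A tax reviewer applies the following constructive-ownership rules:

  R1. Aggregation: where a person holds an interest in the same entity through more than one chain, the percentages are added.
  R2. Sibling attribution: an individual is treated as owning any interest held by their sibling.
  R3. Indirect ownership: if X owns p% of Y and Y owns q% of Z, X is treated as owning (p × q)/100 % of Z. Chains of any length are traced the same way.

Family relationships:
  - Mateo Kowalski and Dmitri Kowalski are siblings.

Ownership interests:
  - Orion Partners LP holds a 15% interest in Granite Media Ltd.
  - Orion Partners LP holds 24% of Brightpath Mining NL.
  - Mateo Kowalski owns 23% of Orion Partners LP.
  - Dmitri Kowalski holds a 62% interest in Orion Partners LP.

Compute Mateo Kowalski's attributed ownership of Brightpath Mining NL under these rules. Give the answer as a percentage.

By sibling attribution (R2), Mateo Kowalski is treated as also owning Dmitri Kowalski's interest in Orion Partners LP, giving 23% + 62% = 85%.
Chain via Orion Partners LP (R3): 85% × 24% = 20.4% of Brightpath Mining NL.

20.4%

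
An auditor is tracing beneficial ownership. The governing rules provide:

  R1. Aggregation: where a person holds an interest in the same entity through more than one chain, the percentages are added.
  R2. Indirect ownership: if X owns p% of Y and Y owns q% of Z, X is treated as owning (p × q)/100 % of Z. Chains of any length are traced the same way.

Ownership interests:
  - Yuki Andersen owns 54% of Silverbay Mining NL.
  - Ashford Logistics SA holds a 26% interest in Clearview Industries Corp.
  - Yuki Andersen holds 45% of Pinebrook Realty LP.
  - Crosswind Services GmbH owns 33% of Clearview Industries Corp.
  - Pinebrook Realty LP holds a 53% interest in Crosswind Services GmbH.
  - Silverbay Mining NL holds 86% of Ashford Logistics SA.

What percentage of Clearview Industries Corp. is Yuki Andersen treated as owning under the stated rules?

Chain via Pinebrook Realty LP → Crosswind Services GmbH (R2): 45% × 53% × 33% = 7.8705% of Clearview Industries Corp.
Chain via Silverbay Mining NL → Ashford Logistics SA (R2): 54% × 86% × 26% = 12.0744% of Clearview Industries Corp.
Aggregating (R1): 7.8705% + 12.0744% = 19.9449%.

19.9449%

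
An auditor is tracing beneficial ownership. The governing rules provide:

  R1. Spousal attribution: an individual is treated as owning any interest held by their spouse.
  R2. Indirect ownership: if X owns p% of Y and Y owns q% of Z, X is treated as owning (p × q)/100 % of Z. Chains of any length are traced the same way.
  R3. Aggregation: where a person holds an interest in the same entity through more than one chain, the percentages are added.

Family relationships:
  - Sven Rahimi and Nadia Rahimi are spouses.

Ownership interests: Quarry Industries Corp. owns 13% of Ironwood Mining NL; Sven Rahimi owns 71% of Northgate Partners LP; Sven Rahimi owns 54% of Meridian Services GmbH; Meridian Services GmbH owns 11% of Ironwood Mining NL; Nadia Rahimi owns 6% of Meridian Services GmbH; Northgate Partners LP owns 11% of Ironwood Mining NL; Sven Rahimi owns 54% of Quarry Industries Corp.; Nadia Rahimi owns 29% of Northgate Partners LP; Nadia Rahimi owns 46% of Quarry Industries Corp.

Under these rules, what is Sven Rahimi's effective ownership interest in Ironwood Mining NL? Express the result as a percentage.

By spousal attribution (R1), Sven Rahimi is treated as also owning Nadia Rahimi's interest in Quarry Industries Corp, giving 54% + 46% = 100%.
By spousal attribution (R1), Sven Rahimi is treated as also owning Nadia Rahimi's interest in Meridian Services GmbH, giving 54% + 6% = 60%.
By spousal attribution (R1), Sven Rahimi is treated as also owning Nadia Rahimi's interest in Northgate Partners LP, giving 71% + 29% = 100%.
Chain via Quarry Industries Corp. (R2): 100% × 13% = 13% of Ironwood Mining NL.
Chain via Meridian Services GmbH (R2): 60% × 11% = 6.6% of Ironwood Mining NL.
Chain via Northgate Partners LP (R2): 100% × 11% = 11% of Ironwood Mining NL.
Aggregating (R3): 13% + 6.6% + 11% = 30.6%.

30.6%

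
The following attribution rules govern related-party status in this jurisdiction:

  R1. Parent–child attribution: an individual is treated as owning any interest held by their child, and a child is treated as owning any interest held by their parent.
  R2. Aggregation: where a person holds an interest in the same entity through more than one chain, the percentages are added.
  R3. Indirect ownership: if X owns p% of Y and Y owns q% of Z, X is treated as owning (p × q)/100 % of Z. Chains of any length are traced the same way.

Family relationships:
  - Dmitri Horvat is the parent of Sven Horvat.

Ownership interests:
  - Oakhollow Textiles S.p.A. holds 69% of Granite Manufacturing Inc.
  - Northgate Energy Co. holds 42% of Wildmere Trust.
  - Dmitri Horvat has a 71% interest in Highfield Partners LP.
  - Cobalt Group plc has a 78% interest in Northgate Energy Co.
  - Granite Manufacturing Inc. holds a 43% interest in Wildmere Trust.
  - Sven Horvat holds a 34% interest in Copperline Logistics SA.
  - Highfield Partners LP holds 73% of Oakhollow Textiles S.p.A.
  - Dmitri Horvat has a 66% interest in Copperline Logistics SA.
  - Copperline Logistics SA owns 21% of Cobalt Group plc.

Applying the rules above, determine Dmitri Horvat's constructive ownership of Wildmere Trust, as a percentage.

By parent–child attribution (R1), Dmitri Horvat is treated as also owning Sven Horvat's interest in Copperline Logistics SA, giving 66% + 34% = 100%.
Chain via Highfield Partners LP → Oakhollow Textiles S.p.A. → Granite Manufacturing Inc. (R3): 71% × 73% × 69% × 43% = 15.377961% of Wildmere Trust.
Chain via Copperline Logistics SA → Cobalt Group plc → Northgate Energy Co. (R3): 100% × 21% × 78% × 42% = 6.8796% of Wildmere Trust.
Aggregating (R2): 15.377961% + 6.8796% = 22.257561%.

22.257561%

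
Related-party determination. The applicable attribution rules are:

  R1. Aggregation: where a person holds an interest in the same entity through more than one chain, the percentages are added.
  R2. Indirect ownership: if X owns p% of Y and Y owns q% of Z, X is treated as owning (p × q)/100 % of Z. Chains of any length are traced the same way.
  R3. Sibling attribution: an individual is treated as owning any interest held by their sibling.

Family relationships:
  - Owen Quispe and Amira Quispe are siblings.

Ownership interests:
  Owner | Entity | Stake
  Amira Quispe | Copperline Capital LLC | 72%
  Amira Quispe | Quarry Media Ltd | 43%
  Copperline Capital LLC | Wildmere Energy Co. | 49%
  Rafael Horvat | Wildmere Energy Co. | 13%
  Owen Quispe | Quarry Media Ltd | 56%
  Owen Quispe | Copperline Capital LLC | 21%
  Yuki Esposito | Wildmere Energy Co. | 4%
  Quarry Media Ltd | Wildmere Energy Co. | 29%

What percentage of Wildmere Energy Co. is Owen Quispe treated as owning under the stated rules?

By sibling attribution (R3), Owen Quispe is treated as also owning Amira Quispe's interest in Copperline Capital LLC, giving 21% + 72% = 93%.
By sibling attribution (R3), Owen Quispe is treated as also owning Amira Quispe's interest in Quarry Media Ltd, giving 56% + 43% = 99%.
Chain via Copperline Capital LLC (R2): 93% × 49% = 45.57% of Wildmere Energy Co.
Chain via Quarry Media Ltd (R2): 99% × 29% = 28.71% of Wildmere Energy Co.
Aggregating (R1): 45.57% + 28.71% = 74.28%.

74.28%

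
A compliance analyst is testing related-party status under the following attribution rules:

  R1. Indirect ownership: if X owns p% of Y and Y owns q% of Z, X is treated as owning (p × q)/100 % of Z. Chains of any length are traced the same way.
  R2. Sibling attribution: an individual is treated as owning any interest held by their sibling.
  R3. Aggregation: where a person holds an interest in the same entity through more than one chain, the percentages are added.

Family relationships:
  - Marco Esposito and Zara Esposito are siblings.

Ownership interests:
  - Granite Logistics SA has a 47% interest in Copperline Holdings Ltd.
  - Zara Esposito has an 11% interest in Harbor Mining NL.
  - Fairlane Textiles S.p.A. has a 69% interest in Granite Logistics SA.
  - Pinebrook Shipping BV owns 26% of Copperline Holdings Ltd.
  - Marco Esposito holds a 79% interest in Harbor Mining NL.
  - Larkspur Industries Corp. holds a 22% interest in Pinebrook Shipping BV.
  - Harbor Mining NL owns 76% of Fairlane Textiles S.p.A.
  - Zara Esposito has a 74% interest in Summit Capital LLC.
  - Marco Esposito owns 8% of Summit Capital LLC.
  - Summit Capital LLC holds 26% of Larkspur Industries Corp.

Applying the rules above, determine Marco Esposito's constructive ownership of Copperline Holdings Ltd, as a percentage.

By sibling attribution (R2), Marco Esposito is treated as also owning Zara Esposito's interest in Summit Capital LLC, giving 8% + 74% = 82%.
By sibling attribution (R2), Marco Esposito is treated as also owning Zara Esposito's interest in Harbor Mining NL, giving 79% + 11% = 90%.
Chain via Summit Capital LLC → Larkspur Industries Corp. → Pinebrook Shipping BV (R1): 82% × 26% × 22% × 26% = 1.219504% of Copperline Holdings Ltd.
Chain via Harbor Mining NL → Fairlane Textiles S.p.A. → Granite Logistics SA (R1): 90% × 76% × 69% × 47% = 22.18212% of Copperline Holdings Ltd.
Aggregating (R3): 1.219504% + 22.18212% = 23.401624%.

23.401624%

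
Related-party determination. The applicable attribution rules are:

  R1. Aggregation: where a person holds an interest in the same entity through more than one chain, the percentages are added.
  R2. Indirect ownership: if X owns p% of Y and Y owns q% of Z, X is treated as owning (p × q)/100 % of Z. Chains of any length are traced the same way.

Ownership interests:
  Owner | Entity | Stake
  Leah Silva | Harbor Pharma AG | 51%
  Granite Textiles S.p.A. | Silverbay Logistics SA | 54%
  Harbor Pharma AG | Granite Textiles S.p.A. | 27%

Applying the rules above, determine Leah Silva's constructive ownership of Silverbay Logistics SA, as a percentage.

Chain via Harbor Pharma AG → Granite Textiles S.p.A. (R2): 51% × 27% × 54% = 7.4358% of Silverbay Logistics SA.

7.4358%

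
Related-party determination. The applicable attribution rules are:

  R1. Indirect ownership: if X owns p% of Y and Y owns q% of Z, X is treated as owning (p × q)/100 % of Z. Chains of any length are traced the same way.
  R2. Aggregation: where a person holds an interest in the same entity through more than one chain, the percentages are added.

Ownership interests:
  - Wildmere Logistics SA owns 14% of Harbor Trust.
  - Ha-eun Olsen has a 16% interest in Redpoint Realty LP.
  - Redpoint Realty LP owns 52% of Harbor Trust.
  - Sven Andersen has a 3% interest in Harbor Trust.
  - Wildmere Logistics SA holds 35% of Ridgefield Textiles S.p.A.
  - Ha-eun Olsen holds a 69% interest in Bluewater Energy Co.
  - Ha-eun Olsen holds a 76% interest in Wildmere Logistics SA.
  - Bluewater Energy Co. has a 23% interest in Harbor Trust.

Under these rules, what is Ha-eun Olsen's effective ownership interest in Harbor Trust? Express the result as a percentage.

34.83%

Chain via Bluewater Energy Co. (R1): 69% × 23% = 15.87% of Harbor Trust.
Chain via Redpoint Realty LP (R1): 16% × 52% = 8.32% of Harbor Trust.
Chain via Wildmere Logistics SA (R1): 76% × 14% = 10.64% of Harbor Trust.
Aggregating (R2): 15.87% + 8.32% + 10.64% = 34.83%.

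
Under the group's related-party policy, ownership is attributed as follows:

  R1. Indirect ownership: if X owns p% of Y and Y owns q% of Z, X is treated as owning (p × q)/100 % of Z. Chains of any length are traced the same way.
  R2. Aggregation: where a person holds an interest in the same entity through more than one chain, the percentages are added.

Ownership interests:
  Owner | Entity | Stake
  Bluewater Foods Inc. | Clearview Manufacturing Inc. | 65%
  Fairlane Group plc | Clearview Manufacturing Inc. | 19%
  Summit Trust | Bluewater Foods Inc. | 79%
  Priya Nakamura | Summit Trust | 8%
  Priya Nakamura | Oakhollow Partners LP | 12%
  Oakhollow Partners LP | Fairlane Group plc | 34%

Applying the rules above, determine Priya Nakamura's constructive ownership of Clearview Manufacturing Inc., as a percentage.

4.8832%

Chain via Summit Trust → Bluewater Foods Inc. (R1): 8% × 79% × 65% = 4.108% of Clearview Manufacturing Inc.
Chain via Oakhollow Partners LP → Fairlane Group plc (R1): 12% × 34% × 19% = 0.7752% of Clearview Manufacturing Inc.
Aggregating (R2): 4.108% + 0.7752% = 4.8832%.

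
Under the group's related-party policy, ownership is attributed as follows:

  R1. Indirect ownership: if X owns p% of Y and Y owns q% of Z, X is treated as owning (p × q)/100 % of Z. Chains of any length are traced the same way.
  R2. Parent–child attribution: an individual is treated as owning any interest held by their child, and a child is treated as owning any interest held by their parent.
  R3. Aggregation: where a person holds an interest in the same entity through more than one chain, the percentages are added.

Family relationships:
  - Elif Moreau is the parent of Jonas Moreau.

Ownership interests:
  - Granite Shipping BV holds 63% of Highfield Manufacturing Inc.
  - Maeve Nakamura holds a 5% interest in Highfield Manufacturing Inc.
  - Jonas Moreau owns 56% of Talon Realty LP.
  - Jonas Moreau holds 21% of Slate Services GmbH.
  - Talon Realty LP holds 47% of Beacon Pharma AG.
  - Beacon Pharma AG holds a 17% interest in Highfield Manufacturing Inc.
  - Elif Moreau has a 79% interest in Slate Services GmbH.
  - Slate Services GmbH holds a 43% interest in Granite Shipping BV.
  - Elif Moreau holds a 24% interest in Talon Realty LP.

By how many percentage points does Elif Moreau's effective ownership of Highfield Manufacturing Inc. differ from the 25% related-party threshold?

By parent–child attribution (R2), Elif Moreau is treated as also owning Jonas Moreau's interest in Talon Realty LP, giving 24% + 56% = 80%.
By parent–child attribution (R2), Elif Moreau is treated as also owning Jonas Moreau's interest in Slate Services GmbH, giving 79% + 21% = 100%.
Chain via Talon Realty LP → Beacon Pharma AG (R1): 80% × 47% × 17% = 6.392% of Highfield Manufacturing Inc.
Chain via Slate Services GmbH → Granite Shipping BV (R1): 100% × 43% × 63% = 27.09% of Highfield Manufacturing Inc.
Aggregating (R3): 6.392% + 27.09% = 33.482%.
33.482% exceeds the 25% threshold by 8.482 percentage points.

8.482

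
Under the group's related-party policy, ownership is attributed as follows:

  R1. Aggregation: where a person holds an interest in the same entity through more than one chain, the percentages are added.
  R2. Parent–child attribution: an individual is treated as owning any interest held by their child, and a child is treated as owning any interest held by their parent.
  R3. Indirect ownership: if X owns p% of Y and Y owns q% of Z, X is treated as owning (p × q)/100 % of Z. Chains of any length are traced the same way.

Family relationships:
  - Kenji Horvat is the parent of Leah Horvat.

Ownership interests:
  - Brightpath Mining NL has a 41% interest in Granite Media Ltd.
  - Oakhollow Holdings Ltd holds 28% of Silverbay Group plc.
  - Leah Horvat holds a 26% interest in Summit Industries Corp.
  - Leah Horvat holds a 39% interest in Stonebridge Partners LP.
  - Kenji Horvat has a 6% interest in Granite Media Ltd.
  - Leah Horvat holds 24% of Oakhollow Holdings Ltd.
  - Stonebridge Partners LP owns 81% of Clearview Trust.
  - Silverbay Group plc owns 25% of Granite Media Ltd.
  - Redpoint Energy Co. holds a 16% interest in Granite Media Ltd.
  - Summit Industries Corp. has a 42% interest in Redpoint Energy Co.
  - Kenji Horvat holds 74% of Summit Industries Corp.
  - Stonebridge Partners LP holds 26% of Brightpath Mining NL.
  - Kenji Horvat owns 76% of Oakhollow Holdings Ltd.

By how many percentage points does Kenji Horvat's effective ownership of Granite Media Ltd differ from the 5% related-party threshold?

18.8774

By parent–child attribution (R2), Kenji Horvat is treated as also owning Leah Horvat's interest in Summit Industries Corp, giving 74% + 26% = 100%.
By parent–child attribution (R2), Kenji Horvat is treated as also owning Leah Horvat's interest in Oakhollow Holdings Ltd, giving 76% + 24% = 100%.
By parent–child attribution (R2), Kenji Horvat is treated as owning Leah Horvat's 39% interest in Stonebridge Partners LP.
Chain via Summit Industries Corp. → Redpoint Energy Co. (R3): 100% × 42% × 16% = 6.72% of Granite Media Ltd.
Chain via Oakhollow Holdings Ltd → Silverbay Group plc (R3): 100% × 28% × 25% = 7% of Granite Media Ltd.
Direct interest in Granite Media Ltd: 6%.
Chain via Stonebridge Partners LP → Brightpath Mining NL (R3): 39% × 26% × 41% = 4.1574% of Granite Media Ltd.
Aggregating (R1): 6.72% + 7% + 6% + 4.1574% = 23.8774%.
23.8774% exceeds the 5% threshold by 18.8774 percentage points.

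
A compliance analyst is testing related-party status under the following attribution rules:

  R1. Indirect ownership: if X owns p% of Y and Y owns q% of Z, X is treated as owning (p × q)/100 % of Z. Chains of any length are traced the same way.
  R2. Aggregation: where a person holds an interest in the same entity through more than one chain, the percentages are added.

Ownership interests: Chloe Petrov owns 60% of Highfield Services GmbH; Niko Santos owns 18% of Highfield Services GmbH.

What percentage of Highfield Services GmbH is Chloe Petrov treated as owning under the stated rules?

60%

Direct interest in Highfield Services GmbH: 60%.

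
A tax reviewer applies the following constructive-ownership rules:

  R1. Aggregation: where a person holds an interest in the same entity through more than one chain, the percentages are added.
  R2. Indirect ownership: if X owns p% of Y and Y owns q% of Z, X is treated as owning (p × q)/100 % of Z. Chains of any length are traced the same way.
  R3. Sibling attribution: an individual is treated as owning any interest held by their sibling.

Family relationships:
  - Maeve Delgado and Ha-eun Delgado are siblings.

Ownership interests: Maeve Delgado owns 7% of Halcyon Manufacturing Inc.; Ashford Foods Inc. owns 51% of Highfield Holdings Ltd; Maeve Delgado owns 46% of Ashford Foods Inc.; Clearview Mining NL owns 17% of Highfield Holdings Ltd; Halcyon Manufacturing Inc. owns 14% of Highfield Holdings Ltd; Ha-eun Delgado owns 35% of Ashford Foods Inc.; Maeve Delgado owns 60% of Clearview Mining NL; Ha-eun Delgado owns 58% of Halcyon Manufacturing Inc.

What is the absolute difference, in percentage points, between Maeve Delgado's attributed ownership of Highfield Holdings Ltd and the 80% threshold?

By sibling attribution (R3), Maeve Delgado is treated as also owning Ha-eun Delgado's interest in Ashford Foods Inc, giving 46% + 35% = 81%.
By sibling attribution (R3), Maeve Delgado is treated as also owning Ha-eun Delgado's interest in Halcyon Manufacturing Inc, giving 7% + 58% = 65%.
Chain via Ashford Foods Inc. (R2): 81% × 51% = 41.31% of Highfield Holdings Ltd.
Chain via Clearview Mining NL (R2): 60% × 17% = 10.2% of Highfield Holdings Ltd.
Chain via Halcyon Manufacturing Inc. (R2): 65% × 14% = 9.1% of Highfield Holdings Ltd.
Aggregating (R1): 41.31% + 10.2% + 9.1% = 60.61%.
60.61% falls short of the 80% threshold by 19.39 percentage points.

19.39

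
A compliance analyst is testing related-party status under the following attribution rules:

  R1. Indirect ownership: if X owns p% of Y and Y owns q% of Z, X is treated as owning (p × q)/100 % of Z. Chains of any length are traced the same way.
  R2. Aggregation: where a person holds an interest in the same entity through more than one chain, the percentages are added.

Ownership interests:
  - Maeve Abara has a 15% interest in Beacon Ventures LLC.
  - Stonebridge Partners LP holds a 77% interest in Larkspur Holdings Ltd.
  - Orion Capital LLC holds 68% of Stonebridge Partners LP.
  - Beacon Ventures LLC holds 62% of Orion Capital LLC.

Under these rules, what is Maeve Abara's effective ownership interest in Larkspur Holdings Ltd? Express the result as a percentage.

4.86948%

Chain via Beacon Ventures LLC → Orion Capital LLC → Stonebridge Partners LP (R1): 15% × 62% × 68% × 77% = 4.86948% of Larkspur Holdings Ltd.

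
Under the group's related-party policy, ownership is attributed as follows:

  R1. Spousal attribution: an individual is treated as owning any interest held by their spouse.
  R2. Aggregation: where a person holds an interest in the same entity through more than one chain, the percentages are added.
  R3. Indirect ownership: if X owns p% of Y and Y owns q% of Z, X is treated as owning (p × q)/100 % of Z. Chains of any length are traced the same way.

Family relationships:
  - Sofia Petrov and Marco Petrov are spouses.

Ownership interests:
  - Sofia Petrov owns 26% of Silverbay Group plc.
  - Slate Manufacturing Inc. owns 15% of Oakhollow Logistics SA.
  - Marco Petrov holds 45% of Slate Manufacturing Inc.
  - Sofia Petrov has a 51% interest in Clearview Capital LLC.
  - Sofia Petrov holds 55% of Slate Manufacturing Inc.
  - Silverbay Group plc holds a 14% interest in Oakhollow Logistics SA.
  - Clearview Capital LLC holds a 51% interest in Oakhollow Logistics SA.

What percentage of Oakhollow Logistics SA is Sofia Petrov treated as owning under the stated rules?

By spousal attribution (R1), Sofia Petrov is treated as also owning Marco Petrov's interest in Slate Manufacturing Inc, giving 55% + 45% = 100%.
Chain via Silverbay Group plc (R3): 26% × 14% = 3.64% of Oakhollow Logistics SA.
Chain via Slate Manufacturing Inc. (R3): 100% × 15% = 15% of Oakhollow Logistics SA.
Chain via Clearview Capital LLC (R3): 51% × 51% = 26.01% of Oakhollow Logistics SA.
Aggregating (R2): 3.64% + 15% + 26.01% = 44.65%.

44.65%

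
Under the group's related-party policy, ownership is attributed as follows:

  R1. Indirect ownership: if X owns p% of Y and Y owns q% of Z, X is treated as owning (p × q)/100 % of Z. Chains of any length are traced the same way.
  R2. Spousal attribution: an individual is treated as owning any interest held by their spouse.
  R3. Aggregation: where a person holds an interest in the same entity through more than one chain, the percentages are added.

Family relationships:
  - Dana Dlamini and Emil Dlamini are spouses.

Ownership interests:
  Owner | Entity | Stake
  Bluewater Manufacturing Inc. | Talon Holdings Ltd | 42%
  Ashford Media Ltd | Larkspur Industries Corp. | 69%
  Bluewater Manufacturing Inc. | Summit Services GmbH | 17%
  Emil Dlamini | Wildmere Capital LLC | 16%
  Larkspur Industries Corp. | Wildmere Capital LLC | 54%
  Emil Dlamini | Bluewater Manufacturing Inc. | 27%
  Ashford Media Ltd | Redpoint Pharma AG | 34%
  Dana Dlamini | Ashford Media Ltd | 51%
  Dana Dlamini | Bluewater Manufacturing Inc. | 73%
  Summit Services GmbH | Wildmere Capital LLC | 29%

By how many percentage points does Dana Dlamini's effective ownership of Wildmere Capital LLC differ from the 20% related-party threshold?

19.9326

By spousal attribution (R2), Dana Dlamini is treated as also owning Emil Dlamini's interest in Bluewater Manufacturing Inc, giving 73% + 27% = 100%.
By spousal attribution (R2), Dana Dlamini is treated as owning Emil Dlamini's 16% interest in Wildmere Capital LLC.
Chain via Ashford Media Ltd → Larkspur Industries Corp. (R1): 51% × 69% × 54% = 19.0026% of Wildmere Capital LLC.
Chain via Bluewater Manufacturing Inc. → Summit Services GmbH (R1): 100% × 17% × 29% = 4.93% of Wildmere Capital LLC.
Direct interest in Wildmere Capital LLC: 16%.
Aggregating (R3): 19.0026% + 4.93% + 16% = 39.9326%.
39.9326% exceeds the 20% threshold by 19.9326 percentage points.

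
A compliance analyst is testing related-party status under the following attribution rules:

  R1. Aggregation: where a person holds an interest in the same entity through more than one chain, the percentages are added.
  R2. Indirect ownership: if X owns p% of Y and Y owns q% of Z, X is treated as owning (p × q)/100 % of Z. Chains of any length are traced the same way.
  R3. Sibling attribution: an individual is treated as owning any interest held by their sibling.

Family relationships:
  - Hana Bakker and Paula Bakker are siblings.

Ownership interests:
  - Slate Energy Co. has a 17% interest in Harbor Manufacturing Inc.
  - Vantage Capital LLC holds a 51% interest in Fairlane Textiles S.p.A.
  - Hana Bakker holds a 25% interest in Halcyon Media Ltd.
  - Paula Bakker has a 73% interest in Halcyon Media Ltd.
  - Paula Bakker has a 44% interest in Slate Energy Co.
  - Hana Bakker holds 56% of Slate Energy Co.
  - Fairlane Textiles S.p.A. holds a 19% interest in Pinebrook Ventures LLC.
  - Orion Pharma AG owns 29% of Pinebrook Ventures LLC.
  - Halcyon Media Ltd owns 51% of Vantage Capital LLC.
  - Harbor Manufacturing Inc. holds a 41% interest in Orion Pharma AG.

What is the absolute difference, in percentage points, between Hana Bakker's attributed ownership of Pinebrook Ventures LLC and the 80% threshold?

73.135638

By sibling attribution (R3), Hana Bakker is treated as also owning Paula Bakker's interest in Slate Energy Co, giving 56% + 44% = 100%.
By sibling attribution (R3), Hana Bakker is treated as also owning Paula Bakker's interest in Halcyon Media Ltd, giving 25% + 73% = 98%.
Chain via Slate Energy Co. → Harbor Manufacturing Inc. → Orion Pharma AG (R2): 100% × 17% × 41% × 29% = 2.0213% of Pinebrook Ventures LLC.
Chain via Halcyon Media Ltd → Vantage Capital LLC → Fairlane Textiles S.p.A. (R2): 98% × 51% × 51% × 19% = 4.843062% of Pinebrook Ventures LLC.
Aggregating (R1): 2.0213% + 4.843062% = 6.864362%.
6.864362% falls short of the 80% threshold by 73.135638 percentage points.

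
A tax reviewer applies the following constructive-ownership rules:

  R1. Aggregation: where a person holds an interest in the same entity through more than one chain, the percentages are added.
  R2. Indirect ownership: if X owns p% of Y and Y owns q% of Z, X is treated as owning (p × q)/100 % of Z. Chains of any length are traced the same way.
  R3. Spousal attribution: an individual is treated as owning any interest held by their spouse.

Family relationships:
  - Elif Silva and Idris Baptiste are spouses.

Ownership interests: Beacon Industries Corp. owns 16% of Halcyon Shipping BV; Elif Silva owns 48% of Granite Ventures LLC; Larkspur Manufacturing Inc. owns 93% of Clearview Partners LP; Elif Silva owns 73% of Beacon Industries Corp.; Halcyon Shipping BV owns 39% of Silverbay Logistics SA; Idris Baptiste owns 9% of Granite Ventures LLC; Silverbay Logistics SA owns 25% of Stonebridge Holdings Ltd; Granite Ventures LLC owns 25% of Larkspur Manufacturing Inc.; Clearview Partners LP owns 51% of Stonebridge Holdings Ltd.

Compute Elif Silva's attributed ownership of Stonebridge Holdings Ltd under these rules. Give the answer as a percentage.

7.897575%

By spousal attribution (R3), Elif Silva is treated as also owning Idris Baptiste's interest in Granite Ventures LLC, giving 48% + 9% = 57%.
Chain via Granite Ventures LLC → Larkspur Manufacturing Inc. → Clearview Partners LP (R2): 57% × 25% × 93% × 51% = 6.758775% of Stonebridge Holdings Ltd.
Chain via Beacon Industries Corp. → Halcyon Shipping BV → Silverbay Logistics SA (R2): 73% × 16% × 39% × 25% = 1.1388% of Stonebridge Holdings Ltd.
Aggregating (R1): 6.758775% + 1.1388% = 7.897575%.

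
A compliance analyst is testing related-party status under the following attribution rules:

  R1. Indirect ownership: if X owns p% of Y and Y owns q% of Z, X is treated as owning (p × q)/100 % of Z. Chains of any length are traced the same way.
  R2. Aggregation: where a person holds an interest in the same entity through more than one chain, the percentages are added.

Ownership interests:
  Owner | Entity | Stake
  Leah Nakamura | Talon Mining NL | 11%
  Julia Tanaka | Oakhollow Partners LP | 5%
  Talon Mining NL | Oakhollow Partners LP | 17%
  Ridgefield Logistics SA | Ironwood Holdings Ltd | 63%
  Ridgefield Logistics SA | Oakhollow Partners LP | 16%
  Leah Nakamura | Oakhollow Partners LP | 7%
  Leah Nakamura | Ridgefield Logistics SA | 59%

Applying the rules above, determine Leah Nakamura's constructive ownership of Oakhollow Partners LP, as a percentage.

18.31%

Chain via Talon Mining NL (R1): 11% × 17% = 1.87% of Oakhollow Partners LP.
Chain via Ridgefield Logistics SA (R1): 59% × 16% = 9.44% of Oakhollow Partners LP.
Direct interest in Oakhollow Partners LP: 7%.
Aggregating (R2): 1.87% + 9.44% + 7% = 18.31%.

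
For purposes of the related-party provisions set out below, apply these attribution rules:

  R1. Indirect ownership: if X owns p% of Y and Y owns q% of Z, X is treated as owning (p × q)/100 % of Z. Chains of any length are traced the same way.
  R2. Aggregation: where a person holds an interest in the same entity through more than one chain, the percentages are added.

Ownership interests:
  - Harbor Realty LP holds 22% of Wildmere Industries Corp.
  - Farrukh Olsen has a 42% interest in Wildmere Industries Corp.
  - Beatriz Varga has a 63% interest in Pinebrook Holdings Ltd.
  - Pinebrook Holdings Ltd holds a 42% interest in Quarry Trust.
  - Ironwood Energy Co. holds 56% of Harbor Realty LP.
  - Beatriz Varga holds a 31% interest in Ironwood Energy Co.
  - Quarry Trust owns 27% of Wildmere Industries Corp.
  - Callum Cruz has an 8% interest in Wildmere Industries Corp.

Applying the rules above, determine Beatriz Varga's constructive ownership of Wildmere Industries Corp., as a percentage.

Chain via Pinebrook Holdings Ltd → Quarry Trust (R1): 63% × 42% × 27% = 7.1442% of Wildmere Industries Corp.
Chain via Ironwood Energy Co. → Harbor Realty LP (R1): 31% × 56% × 22% = 3.8192% of Wildmere Industries Corp.
Aggregating (R2): 7.1442% + 3.8192% = 10.9634%.

10.9634%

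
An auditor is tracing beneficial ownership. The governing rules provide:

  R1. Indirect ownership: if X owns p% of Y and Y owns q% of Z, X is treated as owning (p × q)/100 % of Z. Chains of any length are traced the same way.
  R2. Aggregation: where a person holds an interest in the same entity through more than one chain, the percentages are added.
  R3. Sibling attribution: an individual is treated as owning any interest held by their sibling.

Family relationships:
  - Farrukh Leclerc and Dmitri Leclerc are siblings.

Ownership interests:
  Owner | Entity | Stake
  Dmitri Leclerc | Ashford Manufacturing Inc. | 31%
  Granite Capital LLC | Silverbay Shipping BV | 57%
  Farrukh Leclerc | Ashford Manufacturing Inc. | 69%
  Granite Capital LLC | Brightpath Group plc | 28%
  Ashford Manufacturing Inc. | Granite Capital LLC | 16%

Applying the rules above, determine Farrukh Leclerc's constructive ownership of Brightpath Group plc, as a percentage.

By sibling attribution (R3), Farrukh Leclerc is treated as also owning Dmitri Leclerc's interest in Ashford Manufacturing Inc, giving 69% + 31% = 100%.
Chain via Ashford Manufacturing Inc. → Granite Capital LLC (R1): 100% × 16% × 28% = 4.48% of Brightpath Group plc.

4.48%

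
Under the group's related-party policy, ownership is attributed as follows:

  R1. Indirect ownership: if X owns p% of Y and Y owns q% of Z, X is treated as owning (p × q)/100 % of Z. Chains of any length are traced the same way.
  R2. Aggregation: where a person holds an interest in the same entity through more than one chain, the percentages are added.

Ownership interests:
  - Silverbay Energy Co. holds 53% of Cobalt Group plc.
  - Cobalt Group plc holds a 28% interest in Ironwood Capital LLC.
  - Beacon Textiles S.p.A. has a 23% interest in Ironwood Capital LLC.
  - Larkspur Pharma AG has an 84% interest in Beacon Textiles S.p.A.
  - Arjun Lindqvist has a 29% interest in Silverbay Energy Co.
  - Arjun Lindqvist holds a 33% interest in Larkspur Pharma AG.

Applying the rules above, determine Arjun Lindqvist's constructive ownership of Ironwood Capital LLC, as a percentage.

10.6792%

Chain via Larkspur Pharma AG → Beacon Textiles S.p.A. (R1): 33% × 84% × 23% = 6.3756% of Ironwood Capital LLC.
Chain via Silverbay Energy Co. → Cobalt Group plc (R1): 29% × 53% × 28% = 4.3036% of Ironwood Capital LLC.
Aggregating (R2): 6.3756% + 4.3036% = 10.6792%.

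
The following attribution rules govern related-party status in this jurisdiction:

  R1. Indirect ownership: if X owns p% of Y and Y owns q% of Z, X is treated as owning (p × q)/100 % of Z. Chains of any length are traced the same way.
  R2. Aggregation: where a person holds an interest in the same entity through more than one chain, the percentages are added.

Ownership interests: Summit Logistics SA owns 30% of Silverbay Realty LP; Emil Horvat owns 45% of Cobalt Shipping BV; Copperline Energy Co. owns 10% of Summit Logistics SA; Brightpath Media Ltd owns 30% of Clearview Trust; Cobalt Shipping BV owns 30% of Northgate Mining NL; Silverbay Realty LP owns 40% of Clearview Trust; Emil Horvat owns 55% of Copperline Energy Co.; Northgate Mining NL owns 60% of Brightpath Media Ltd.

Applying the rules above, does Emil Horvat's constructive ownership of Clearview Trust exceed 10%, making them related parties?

No

Chain via Copperline Energy Co. → Summit Logistics SA → Silverbay Realty LP (R1): 55% × 10% × 30% × 40% = 0.66% of Clearview Trust.
Chain via Cobalt Shipping BV → Northgate Mining NL → Brightpath Media Ltd (R1): 45% × 30% × 60% × 30% = 2.43% of Clearview Trust.
Aggregating (R2): 0.66% + 2.43% = 3.09%.
3.09% does not exceed the 10% threshold, so Emil is not a related party to Clearview Trust.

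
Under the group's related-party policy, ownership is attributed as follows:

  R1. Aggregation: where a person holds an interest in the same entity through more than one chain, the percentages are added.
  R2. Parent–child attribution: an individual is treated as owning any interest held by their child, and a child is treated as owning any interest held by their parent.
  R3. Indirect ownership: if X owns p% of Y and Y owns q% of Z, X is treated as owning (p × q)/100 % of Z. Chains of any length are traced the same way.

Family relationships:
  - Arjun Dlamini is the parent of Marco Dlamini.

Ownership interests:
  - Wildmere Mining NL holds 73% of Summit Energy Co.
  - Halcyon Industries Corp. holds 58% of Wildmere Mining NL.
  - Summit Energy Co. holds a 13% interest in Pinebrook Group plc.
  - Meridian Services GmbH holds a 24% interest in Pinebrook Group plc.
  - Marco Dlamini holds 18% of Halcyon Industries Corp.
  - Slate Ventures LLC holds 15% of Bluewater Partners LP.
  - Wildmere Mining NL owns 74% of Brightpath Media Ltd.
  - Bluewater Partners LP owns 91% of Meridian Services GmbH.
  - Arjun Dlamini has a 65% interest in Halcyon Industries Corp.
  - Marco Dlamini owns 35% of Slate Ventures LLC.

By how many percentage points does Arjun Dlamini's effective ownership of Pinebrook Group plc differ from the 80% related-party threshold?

By parent–child attribution (R2), Arjun Dlamini is treated as also owning Marco Dlamini's interest in Halcyon Industries Corp, giving 65% + 18% = 83%.
By parent–child attribution (R2), Arjun Dlamini is treated as owning Marco Dlamini's 35% interest in Slate Ventures LLC.
Chain via Halcyon Industries Corp. → Wildmere Mining NL → Summit Energy Co. (R3): 83% × 58% × 73% × 13% = 4.568486% of Pinebrook Group plc.
Chain via Slate Ventures LLC → Bluewater Partners LP → Meridian Services GmbH (R3): 35% × 15% × 91% × 24% = 1.1466% of Pinebrook Group plc.
Aggregating (R1): 4.568486% + 1.1466% = 5.715086%.
5.715086% falls short of the 80% threshold by 74.284914 percentage points.

74.284914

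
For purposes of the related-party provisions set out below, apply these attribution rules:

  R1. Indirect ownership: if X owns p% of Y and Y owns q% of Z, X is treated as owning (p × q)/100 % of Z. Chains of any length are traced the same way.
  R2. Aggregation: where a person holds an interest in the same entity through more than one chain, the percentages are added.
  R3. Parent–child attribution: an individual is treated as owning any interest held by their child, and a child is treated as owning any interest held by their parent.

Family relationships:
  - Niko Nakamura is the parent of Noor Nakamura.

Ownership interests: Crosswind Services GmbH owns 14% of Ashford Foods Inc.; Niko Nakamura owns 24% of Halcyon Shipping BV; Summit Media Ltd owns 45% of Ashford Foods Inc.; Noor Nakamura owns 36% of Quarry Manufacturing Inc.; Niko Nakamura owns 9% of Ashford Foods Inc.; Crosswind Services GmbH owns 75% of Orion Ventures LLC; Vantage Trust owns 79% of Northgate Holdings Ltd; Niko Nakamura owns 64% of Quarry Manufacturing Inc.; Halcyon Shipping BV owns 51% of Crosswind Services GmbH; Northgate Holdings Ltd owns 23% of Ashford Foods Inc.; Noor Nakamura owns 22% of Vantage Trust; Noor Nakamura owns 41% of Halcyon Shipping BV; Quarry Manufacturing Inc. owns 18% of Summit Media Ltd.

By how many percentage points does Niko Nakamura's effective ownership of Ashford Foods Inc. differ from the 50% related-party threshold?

By parent–child attribution (R3), Niko Nakamura is treated as also owning Noor Nakamura's interest in Halcyon Shipping BV, giving 24% + 41% = 65%.
By parent–child attribution (R3), Niko Nakamura is treated as also owning Noor Nakamura's interest in Quarry Manufacturing Inc, giving 64% + 36% = 100%.
By parent–child attribution (R3), Niko Nakamura is treated as owning Noor Nakamura's 22% interest in Vantage Trust.
Chain via Halcyon Shipping BV → Crosswind Services GmbH (R1): 65% × 51% × 14% = 4.641% of Ashford Foods Inc.
Chain via Quarry Manufacturing Inc. → Summit Media Ltd (R1): 100% × 18% × 45% = 8.1% of Ashford Foods Inc.
Direct interest in Ashford Foods Inc: 9%.
Chain via Vantage Trust → Northgate Holdings Ltd (R1): 22% × 79% × 23% = 3.9974% of Ashford Foods Inc.
Aggregating (R2): 4.641% + 8.1% + 9% + 3.9974% = 25.7384%.
25.7384% falls short of the 50% threshold by 24.2616 percentage points.

24.2616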